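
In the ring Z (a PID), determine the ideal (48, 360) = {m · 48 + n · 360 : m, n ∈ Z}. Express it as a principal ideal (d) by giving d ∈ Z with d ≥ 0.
(48, 360) = (24); d = 24

In the PID Z, (a, b) is generated by gcd(a, b). Compute gcd(360, 48) with the extended Euclidean algorithm, tracking rows (r, s, t) with s·360 + t·48 = r:
  row A: (360, 1, 0)   [1·360 + 0·48 = 360]
  row B: (48, 0, 1)   [0·360 + 1·48 = 48]
  360 = 7·48 + 24   → row C = row A − 7·row B = (24, 1, −7)   [check: 1·360 − 7·48 = 24]
  48 = 2·24 + 0   → remainder 0, stop. gcd = 24 (last nonzero row C).
So gcd(48, 360) = 24, with Bézout identity 1·360 − 7·48 = 24. Containment (⊇): the Bézout identity exhibits 24 as an element of (48, 360), giving (24) ⊆ (48, 360). Containment (⊆): since 24 | 48 and 24 | 360 (48 = 24·2, 360 = 24·15), every Z-linear combination of 48 and 360 is divisible by 24, so (48, 360) ⊆ (24). Therefore (48, 360) = (24), d = 24.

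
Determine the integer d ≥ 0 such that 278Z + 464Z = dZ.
In the PID Z, (a, b) is generated by gcd(a, b). Compute gcd(464, 278) with the extended Euclidean algorithm, tracking rows (r, s, t) with s·464 + t·278 = r:
  row A: (464, 1, 0)   [1·464 + 0·278 = 464]
  row B: (278, 0, 1)   [0·464 + 1·278 = 278]
  464 = 1·278 + 186   → row C = row A − 1·row B = (186, 1, −1)   [check: 1·464 − 1·278 = 186]
  278 = 1·186 + 92   → row D = row B − 1·row C = (92, −1, 2)   [check: −1·464 + 2·278 = 92]
  186 = 2·92 + 2   → row E = row C − 2·row D = (2, 3, −5)   [check: 3·464 − 5·278 = 2]
  92 = 46·2 + 0   → remainder 0, stop. gcd = 2 (last nonzero row E).
So gcd(278, 464) = 2, with Bézout identity 3·464 − 5·278 = 2. Containment (⊇): the Bézout identity exhibits 2 as an element of (278, 464), giving (2) ⊆ (278, 464). Containment (⊆): since 2 | 278 and 2 | 464 (278 = 2·139, 464 = 2·232), every Z-linear combination of 278 and 464 is divisible by 2, so (278, 464) ⊆ (2). Therefore (278, 464) = (2), d = 2.

Final answer: (278, 464) = (2); d = 2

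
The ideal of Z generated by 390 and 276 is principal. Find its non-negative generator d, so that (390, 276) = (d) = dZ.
In the PID Z, (a, b) is generated by gcd(a, b). Compute gcd(390, 276) with the extended Euclidean algorithm, tracking rows (r, s, t) with s·390 + t·276 = r:
  row A: (390, 1, 0)   [1·390 + 0·276 = 390]
  row B: (276, 0, 1)   [0·390 + 1·276 = 276]
  390 = 1·276 + 114   → row C = row A − 1·row B = (114, 1, −1)   [check: 1·390 − 1·276 = 114]
  276 = 2·114 + 48   → row D = row B − 2·row C = (48, −2, 3)   [check: −2·390 + 3·276 = 48]
  114 = 2·48 + 18   → row E = row C − 2·row D = (18, 5, −7)   [check: 5·390 − 7·276 = 18]
  48 = 2·18 + 12   → row F = row D − 2·row E = (12, −12, 17)   [check: −12·390 + 17·276 = 12]
  18 = 1·12 + 6   → row G = row E − 1·row F = (6, 17, −24)   [check: 17·390 − 24·276 = 6]
  12 = 2·6 + 0   → remainder 0, stop. gcd = 6 (last nonzero row G).
So gcd(390, 276) = 6, with Bézout identity 17·390 − 24·276 = 6. Containment (⊇): the Bézout identity exhibits 6 as an element of (390, 276), giving (6) ⊆ (390, 276). Containment (⊆): since 6 | 390 and 6 | 276 (390 = 6·65, 276 = 6·46), every Z-linear combination of 390 and 276 is divisible by 6, so (390, 276) ⊆ (6). Therefore (390, 276) = (6), d = 6.

Final answer: (390, 276) = (6); d = 6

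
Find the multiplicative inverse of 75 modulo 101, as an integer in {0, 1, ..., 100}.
75^(−1) ≡ 66 (mod 101)

Apply the extended Euclidean algorithm to (101, 75), tracking rows (r, s, t) with s·101 + t·75 = r. Each division r_prev = q·r_cur + r_new produces the new row as (previous row) − q·(current row):
  row A: (101, 1, 0)   [1·101 + 0·75 = 101]
  row B: (75, 0, 1)   [0·101 + 1·75 = 75]
  101 = 1·75 + 26   → row C = row A − 1·row B = (26, 1, −1)   [check: 1·101 − 1·75 = 26]
  75 = 2·26 + 23   → row D = row B − 2·row C = (23, −2, 3)   [check: −2·101 + 3·75 = 23]
  26 = 1·23 + 3   → row E = row C − 1·row D = (3, 3, −4)   [check: 3·101 − 4·75 = 3]
  23 = 7·3 + 2   → row F = row D − 7·row E = (2, −23, 31)   [check: −23·101 + 31·75 = 2]
  3 = 1·2 + 1   → row G = row E − 1·row F = (1, 26, −35)   [check: 26·101 − 35·75 = 1]
  2 = 2·1 + 0   → remainder 0, stop. gcd = 1 (last nonzero row G).
The gcd is 1, so 75 is invertible mod 101. The last nonzero row gives 26·101 − 35·75 = 1, so t = −35. So 75^(−1) ≡ −35 ≡ 66 (mod 101). Verify: 75 · 66 = 4950 ≡ 1 (mod 101). ✓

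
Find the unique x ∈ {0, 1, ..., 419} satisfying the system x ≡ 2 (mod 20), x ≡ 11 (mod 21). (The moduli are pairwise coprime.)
The moduli 20, 21 are pairwise coprime, so by the CRT there is a unique solution mod 20·21 = 420.
Solve by successive substitution. Start with x ≡ 2 (mod 20).
  Combine with x ≡ 11 (mod 21): write x = 2 + 20·t and require 2 + 20·t ≡ 11 (mod 21), i.e. 20·t ≡ 11 − 2 ≡ 9 (mod 21). Since 20^(−1) ≡ 20 (mod 21), t ≡ 20·9 ≡ 12 (mod 21). So x ≡ 2 + 20·12 = 242 (mod 420).
Unique solution in [0, 420): x = 242.

Final answer: x ≡ 242 (mod 420); the representative in [0, 420) is 242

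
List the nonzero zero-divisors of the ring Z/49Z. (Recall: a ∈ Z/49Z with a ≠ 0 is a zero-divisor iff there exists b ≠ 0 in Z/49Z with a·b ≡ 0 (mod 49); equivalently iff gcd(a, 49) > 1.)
An element a ∈ Z/49Z (with a ≠ 0) is a zero-divisor iff gcd(a, 49) > 1 (because a is a unit precisely when gcd(a, n) = 1, and in Z/nZ every nonzero, non-unit element is a zero-divisor). Scan a = 1, ..., 48 and keep those with gcd(a, 49) > 1:
  gcd(7, 49) = 7, gcd(14, 49) = 7, gcd(21, 49) = 7, gcd(28, 49) = 7, gcd(35, 49) = 7, gcd(42, 49) = 7.
All other a ∈ {1, ..., 48} have gcd(a, 49) = 1 and are units. So the nonzero zero-divisors are exactly the 6 values of a appearing in this scan.

Final answer: nonzero zero-divisors of Z/49Z = {7, 14, 21, 28, 35, 42}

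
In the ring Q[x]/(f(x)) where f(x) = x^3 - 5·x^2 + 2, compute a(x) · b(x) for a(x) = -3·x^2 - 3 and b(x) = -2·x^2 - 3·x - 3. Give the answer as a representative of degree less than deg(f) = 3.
a · b ≡ 210·x^2 - 3·x - 69 (mod f(x))

First multiply in Q[x] without reducing: a · b = 6·x^4 + 9·x^3 + 15·x^2 + 9·x + 9. Now divide by f(x) = x^3 - 5·x^2 + 2, eliminating the leading term at each step:
  leading term 6·x^4: subtract (6·x)·f(x) = 6·x^4 - 30·x^3 + 12·x, leaving 39·x^3 + 15·x^2 - 3·x + 9
  leading term 39·x^3: subtract (39)·f(x) = 39·x^3 - 195·x^2 + 78, leaving 210·x^2 - 3·x - 69
The degree is now < 3, so this is the remainder. Hence a · b ≡ 210·x^2 - 3·x - 69 in Q[x]/(f).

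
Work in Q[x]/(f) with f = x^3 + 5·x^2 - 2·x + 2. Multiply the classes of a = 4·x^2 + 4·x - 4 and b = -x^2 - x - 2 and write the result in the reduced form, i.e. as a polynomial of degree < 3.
First multiply in Q[x] without reducing: a · b = -4·x^4 - 8·x^3 - 8·x^2 - 4·x + 8. Now divide by f(x) = x^3 + 5·x^2 - 2·x + 2, eliminating the leading term at each step:
  leading term -4·x^4: subtract (-4·x)·f(x) = -4·x^4 - 20·x^3 + 8·x^2 - 8·x, leaving 12·x^3 - 16·x^2 + 4·x + 8
  leading term 12·x^3: subtract (12)·f(x) = 12·x^3 + 60·x^2 - 24·x + 24, leaving -76·x^2 + 28·x - 16
The degree is now < 3, so this is the remainder. Hence a · b ≡ -76·x^2 + 28·x - 16 in Q[x]/(f).

Final answer: a · b ≡ -76·x^2 + 28·x - 16 (mod f(x))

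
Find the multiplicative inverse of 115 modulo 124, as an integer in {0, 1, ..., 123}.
Apply the extended Euclidean algorithm to (124, 115), tracking rows (r, s, t) with s·124 + t·115 = r. Each division r_prev = q·r_cur + r_new produces the new row as (previous row) − q·(current row):
  row A: (124, 1, 0)   [1·124 + 0·115 = 124]
  row B: (115, 0, 1)   [0·124 + 1·115 = 115]
  124 = 1·115 + 9   → row C = row A − 1·row B = (9, 1, −1)   [check: 1·124 − 1·115 = 9]
  115 = 12·9 + 7   → row D = row B − 12·row C = (7, −12, 13)   [check: −12·124 + 13·115 = 7]
  9 = 1·7 + 2   → row E = row C − 1·row D = (2, 13, −14)   [check: 13·124 − 14·115 = 2]
  7 = 3·2 + 1   → row F = row D − 3·row E = (1, −51, 55)   [check: −51·124 + 55·115 = 1]
  2 = 2·1 + 0   → remainder 0, stop. gcd = 1 (last nonzero row F).
The gcd is 1, so 115 is invertible mod 124. The last nonzero row gives −51·124 + 55·115 = 1, so t = 55. So 115^(−1) ≡ 55 (mod 124). Verify: 115 · 55 = 6325 ≡ 1 (mod 124). ✓

Final answer: 115^(−1) ≡ 55 (mod 124)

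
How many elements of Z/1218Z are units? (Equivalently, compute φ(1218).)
An element a ∈ Z/1218Z is a unit iff gcd(a, 1218) = 1, so the number of units is φ(1218). φ is multiplicative, with φ(p^e) = p^e − p^(e−1). Factorise 1218 = 2 · 3 · 7 · 29. Then
  φ(1218) = (2 − 1) · (3 − 1) · (7 − 1) · (29 − 1) = 1 · 2 · 6 · 28 = 336.

Final answer: Z/1218Z has φ(1218) = 336 units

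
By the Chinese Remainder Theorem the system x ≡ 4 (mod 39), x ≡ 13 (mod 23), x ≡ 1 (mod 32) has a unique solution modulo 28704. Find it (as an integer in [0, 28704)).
x ≡ 13537 (mod 28704); the representative in [0, 28704) is 13537

The moduli 39, 23, 32 are pairwise coprime, so by the CRT there is a unique solution mod 39·23·32 = 28704.
Solve by successive substitution. Start with x ≡ 4 (mod 39).
  Combine with x ≡ 13 (mod 23): write x = 4 + 39·t and require 4 + 39·t ≡ 13 (mod 23), i.e. 39·t ≡ 13 − 4 ≡ 9 (mod 23). Since 39^(−1) ≡ 13 (mod 23) (39 ≡ 16 (mod 23)), t ≡ 13·9 ≡ 2 (mod 23). So x ≡ 4 + 39·2 = 82 (mod 897).
  Combine with x ≡ 1 (mod 32): write x = 82 + 897·t and require 82 + 897·t ≡ 1 (mod 32), i.e. 897·t ≡ 1 − 82 ≡ 15 (mod 32). Since 897^(−1) ≡ 1 (mod 32) (897 ≡ 1 (mod 32)), t ≡ 1·15 ≡ 15 (mod 32). So x ≡ 82 + 897·15 = 13537 (mod 28704).
Unique solution in [0, 28704): x = 13537.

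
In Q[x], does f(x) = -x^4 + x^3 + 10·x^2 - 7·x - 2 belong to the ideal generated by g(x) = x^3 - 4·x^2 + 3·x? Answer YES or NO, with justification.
NO

In Q[x] the ideal (g) consists of all multiples of g, so f ∈ (g) iff g | f, i.e. iff the remainder of f on division by g is 0. Divide f by g (g is monic, so eliminate the leading term of the running remainder at each step):
  leading term -x^4: subtract (-x)·g(x) = -x^4 + 4·x^3 - 3·x^2, leaving -3·x^3 + 13·x^2 - 7·x - 2
  leading term -3·x^3: subtract (-3)·g(x) = -3·x^3 + 12·x^2 - 9·x, leaving x^2 + 2·x - 2
The remainder r(x) = x^2 + 2·x - 2 ≠ 0 (and deg r < deg g), so g ∤ f, i.e. f ∉ (g).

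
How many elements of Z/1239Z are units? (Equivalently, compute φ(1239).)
An element a ∈ Z/1239Z is a unit iff gcd(a, 1239) = 1, so the number of units is φ(1239). φ is multiplicative, with φ(p^e) = p^e − p^(e−1). Factorise 1239 = 3 · 7 · 59. Then
  φ(1239) = (3 − 1) · (7 − 1) · (59 − 1) = 2 · 6 · 58 = 696.

Final answer: Z/1239Z has φ(1239) = 696 units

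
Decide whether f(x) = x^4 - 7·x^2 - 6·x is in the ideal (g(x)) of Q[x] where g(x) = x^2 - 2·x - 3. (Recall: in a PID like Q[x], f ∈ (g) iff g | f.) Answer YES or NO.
In Q[x] the ideal (g) consists of all multiples of g, so f ∈ (g) iff g | f, i.e. iff the remainder of f on division by g is 0. Divide f by g (g is monic, so eliminate the leading term of the running remainder at each step):
  leading term x^4: subtract (x^2)·g(x) = x^4 - 2·x^3 - 3·x^2, leaving 2·x^3 - 4·x^2 - 6·x
  leading term 2·x^3: subtract (2·x)·g(x) = 2·x^3 - 4·x^2 - 6·x, leaving 0
The remainder is 0, so f(x) = g(x) · h(x) with h(x) = x^2 + 2·x. Hence g | f, i.e. f ∈ (g).

Final answer: YES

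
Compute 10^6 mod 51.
43

Use repeated squaring. Binary(6) = 110. Walk through the bits of the exponent 6 left-to-right: at each bit after the leading one, square the running value, then multiply by 10 if the bit is 1 (always reducing mod 51):
  bit 1 = 1 (leading): start with 10.
  bit 2 = 1: square 10^2 = 100 ≡ 49; bit is 1, so multiply 49·10 = 490 ≡ 31 (mod 51).
  bit 3 = 0: square 31^2 = 961 ≡ 43 (mod 51).
Final value: 10^6 ≡ 43 (mod 51).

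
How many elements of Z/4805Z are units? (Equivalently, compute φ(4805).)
Z/4805Z has φ(4805) = 3720 units

An element a ∈ Z/4805Z is a unit iff gcd(a, 4805) = 1, so the number of units is φ(4805). φ is multiplicative, with φ(p^e) = p^e − p^(e−1). Factorise 4805 = 5 · 31^2. Then
  φ(4805) = (5 − 1) · (31^2 − 31^1) = 4 · 930 = 3720.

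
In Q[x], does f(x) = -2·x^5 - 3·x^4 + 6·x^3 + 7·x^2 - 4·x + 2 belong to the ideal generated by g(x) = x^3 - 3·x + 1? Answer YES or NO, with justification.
In Q[x] the ideal (g) consists of all multiples of g, so f ∈ (g) iff g | f, i.e. iff the remainder of f on division by g is 0. Divide f by g (g is monic, so eliminate the leading term of the running remainder at each step):
  leading term -2·x^5: subtract (-2·x^2)·g(x) = -2·x^5 + 6·x^3 - 2·x^2, leaving -3·x^4 + 9·x^2 - 4·x + 2
  leading term -3·x^4: subtract (-3·x)·g(x) = -3·x^4 + 9·x^2 - 3·x, leaving 2 - x
The remainder r(x) = 2 - x ≠ 0 (and deg r < deg g), so g ∤ f, i.e. f ∉ (g).

Final answer: NO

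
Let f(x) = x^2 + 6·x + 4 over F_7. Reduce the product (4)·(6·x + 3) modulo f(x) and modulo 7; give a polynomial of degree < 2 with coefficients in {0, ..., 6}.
a · b ≡ 3·x + 5 (mod f(x))

Multiply as integer polynomials: a · b = 24·x + 12. Reducing coefficients mod 7: a · b ≡ 3·x + 5. This already has degree < 2, so no reduction by f is needed. Hence a · b ≡ 3·x + 5 in F_7[x]/(f).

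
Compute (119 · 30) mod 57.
Reduce the factors first: 119 ≡ 5 (mod 57), so 119 · 30 ≡ 5 · 30 (mod 57). 5 · 30 = 150. Dividing by 57: 150 = 2·57 + 36. So (119 · 30) mod 57 = 36.

Final answer: 36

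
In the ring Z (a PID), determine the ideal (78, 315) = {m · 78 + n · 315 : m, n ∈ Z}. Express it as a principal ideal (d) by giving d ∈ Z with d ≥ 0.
(78, 315) = (3); d = 3

In the PID Z, (a, b) is generated by gcd(a, b). Compute gcd(315, 78) with the extended Euclidean algorithm, tracking rows (r, s, t) with s·315 + t·78 = r:
  row A: (315, 1, 0)   [1·315 + 0·78 = 315]
  row B: (78, 0, 1)   [0·315 + 1·78 = 78]
  315 = 4·78 + 3   → row C = row A − 4·row B = (3, 1, −4)   [check: 1·315 − 4·78 = 3]
  78 = 26·3 + 0   → remainder 0, stop. gcd = 3 (last nonzero row C).
So gcd(78, 315) = 3, with Bézout identity 1·315 − 4·78 = 3. Containment (⊇): the Bézout identity exhibits 3 as an element of (78, 315), giving (3) ⊆ (78, 315). Containment (⊆): since 3 | 78 and 3 | 315 (78 = 3·26, 315 = 3·105), every Z-linear combination of 78 and 315 is divisible by 3, so (78, 315) ⊆ (3). Therefore (78, 315) = (3), d = 3.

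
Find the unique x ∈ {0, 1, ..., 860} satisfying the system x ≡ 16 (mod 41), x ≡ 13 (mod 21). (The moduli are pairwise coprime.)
x ≡ 139 (mod 861); the representative in [0, 861) is 139

The moduli 41, 21 are pairwise coprime, so by the CRT there is a unique solution mod 41·21 = 861.
Solve by successive substitution. Start with x ≡ 16 (mod 41).
  Combine with x ≡ 13 (mod 21): write x = 16 + 41·t and require 16 + 41·t ≡ 13 (mod 21), i.e. 41·t ≡ 13 − 16 ≡ 18 (mod 21). Since 41^(−1) ≡ 20 (mod 21) (41 ≡ 20 (mod 21)), t ≡ 20·18 ≡ 3 (mod 21). So x ≡ 16 + 41·3 = 139 (mod 861).
Unique solution in [0, 861): x = 139.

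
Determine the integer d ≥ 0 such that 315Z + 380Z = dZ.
(315, 380) = (5); d = 5

In the PID Z, (a, b) is generated by gcd(a, b). Compute gcd(380, 315) with the extended Euclidean algorithm, tracking rows (r, s, t) with s·380 + t·315 = r:
  row A: (380, 1, 0)   [1·380 + 0·315 = 380]
  row B: (315, 0, 1)   [0·380 + 1·315 = 315]
  380 = 1·315 + 65   → row C = row A − 1·row B = (65, 1, −1)   [check: 1·380 − 1·315 = 65]
  315 = 4·65 + 55   → row D = row B − 4·row C = (55, −4, 5)   [check: −4·380 + 5·315 = 55]
  65 = 1·55 + 10   → row E = row C − 1·row D = (10, 5, −6)   [check: 5·380 − 6·315 = 10]
  55 = 5·10 + 5   → row F = row D − 5·row E = (5, −29, 35)   [check: −29·380 + 35·315 = 5]
  10 = 2·5 + 0   → remainder 0, stop. gcd = 5 (last nonzero row F).
So gcd(315, 380) = 5, with Bézout identity −29·380 + 35·315 = 5. Containment (⊇): the Bézout identity exhibits 5 as an element of (315, 380), giving (5) ⊆ (315, 380). Containment (⊆): since 5 | 315 and 5 | 380 (315 = 5·63, 380 = 5·76), every Z-linear combination of 315 and 380 is divisible by 5, so (315, 380) ⊆ (5). Therefore (315, 380) = (5), d = 5.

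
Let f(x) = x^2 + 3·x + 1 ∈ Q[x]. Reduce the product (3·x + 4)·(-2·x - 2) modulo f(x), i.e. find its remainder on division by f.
a · b ≡ 4·x - 2 (mod f(x))

First multiply in Q[x] without reducing: a · b = -6·x^2 - 14·x - 8. Now divide by f(x) = x^2 + 3·x + 1, eliminating the leading term at each step:
  leading term -6·x^2: subtract (-6)·f(x) = -6·x^2 - 18·x - 6, leaving 4·x - 2
The degree is now < 2, so this is the remainder. Hence a · b ≡ 4·x - 2 in Q[x]/(f).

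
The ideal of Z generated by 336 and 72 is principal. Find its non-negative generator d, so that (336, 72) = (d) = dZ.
In the PID Z, (a, b) is generated by gcd(a, b). Compute gcd(336, 72) with the extended Euclidean algorithm, tracking rows (r, s, t) with s·336 + t·72 = r:
  row A: (336, 1, 0)   [1·336 + 0·72 = 336]
  row B: (72, 0, 1)   [0·336 + 1·72 = 72]
  336 = 4·72 + 48   → row C = row A − 4·row B = (48, 1, −4)   [check: 1·336 − 4·72 = 48]
  72 = 1·48 + 24   → row D = row B − 1·row C = (24, −1, 5)   [check: −1·336 + 5·72 = 24]
  48 = 2·24 + 0   → remainder 0, stop. gcd = 24 (last nonzero row D).
So gcd(336, 72) = 24, with Bézout identity −1·336 + 5·72 = 24. Containment (⊇): the Bézout identity exhibits 24 as an element of (336, 72), giving (24) ⊆ (336, 72). Containment (⊆): since 24 | 336 and 24 | 72 (336 = 24·14, 72 = 24·3), every Z-linear combination of 336 and 72 is divisible by 24, so (336, 72) ⊆ (24). Therefore (336, 72) = (24), d = 24.

Final answer: (336, 72) = (24); d = 24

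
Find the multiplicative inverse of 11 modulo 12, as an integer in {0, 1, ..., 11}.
Apply the extended Euclidean algorithm to (12, 11), tracking rows (r, s, t) with s·12 + t·11 = r. Each division r_prev = q·r_cur + r_new produces the new row as (previous row) − q·(current row):
  row A: (12, 1, 0)   [1·12 + 0·11 = 12]
  row B: (11, 0, 1)   [0·12 + 1·11 = 11]
  12 = 1·11 + 1   → row C = row A − 1·row B = (1, 1, −1)   [check: 1·12 − 1·11 = 1]
  11 = 11·1 + 0   → remainder 0, stop. gcd = 1 (last nonzero row C).
The gcd is 1, so 11 is invertible mod 12. The last nonzero row gives 1·12 − 1·11 = 1, so t = −1. So 11^(−1) ≡ −1 ≡ 11 (mod 12). Verify: 11 · 11 = 121 ≡ 1 (mod 12). ✓

Final answer: 11^(−1) ≡ 11 (mod 12)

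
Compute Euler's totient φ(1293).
φ(1293) = 860

φ is multiplicative, with φ(p^e) = p^e − p^(e−1). Factorise 1293 = 3 · 431. Then
  φ(1293) = (3 − 1) · (431 − 1) = 2 · 430 = 860.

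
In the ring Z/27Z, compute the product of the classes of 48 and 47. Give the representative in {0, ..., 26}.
Reduce the factors first: 48 ≡ 21, 47 ≡ 20 (mod 27), so 48 · 47 ≡ 21 · 20 (mod 27). 21 · 20 = 420. Dividing by 27: 420 = 15·27 + 15. So (48 · 47) mod 27 = 15.

Final answer: 15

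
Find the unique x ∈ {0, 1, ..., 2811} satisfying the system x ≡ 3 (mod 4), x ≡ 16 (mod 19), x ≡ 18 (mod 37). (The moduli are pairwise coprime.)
x ≡ 795 (mod 2812); the representative in [0, 2812) is 795

The moduli 4, 19, 37 are pairwise coprime, so by the CRT there is a unique solution mod 4·19·37 = 2812.
Solve by successive substitution. Start with x ≡ 3 (mod 4).
  Combine with x ≡ 16 (mod 19): write x = 3 + 4·t and require 3 + 4·t ≡ 16 (mod 19), i.e. 4·t ≡ 16 − 3 ≡ 13 (mod 19). Since 4^(−1) ≡ 5 (mod 19), t ≡ 5·13 ≡ 8 (mod 19). So x ≡ 3 + 4·8 = 35 (mod 76).
  Combine with x ≡ 18 (mod 37): write x = 35 + 76·t and require 35 + 76·t ≡ 18 (mod 37), i.e. 76·t ≡ 18 − 35 ≡ 20 (mod 37). Since 76^(−1) ≡ 19 (mod 37) (76 ≡ 2 (mod 37)), t ≡ 19·20 ≡ 10 (mod 37). So x ≡ 35 + 76·10 = 795 (mod 2812).
Unique solution in [0, 2812): x = 795.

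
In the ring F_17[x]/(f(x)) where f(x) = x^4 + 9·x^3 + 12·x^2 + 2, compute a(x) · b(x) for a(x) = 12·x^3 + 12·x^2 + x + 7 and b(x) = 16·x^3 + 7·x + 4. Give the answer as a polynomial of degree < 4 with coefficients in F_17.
a · b ≡ 14·x^3 + 5·x^2 + 14·x + 10 (mod f(x))

Multiply as integer polynomials: a · b = 192·x^6 + 192·x^5 + 100·x^4 + 244·x^3 + 55·x^2 + 53·x + 28. Reducing coefficients mod 17: a · b ≡ 5·x^6 + 5·x^5 + 15·x^4 + 6·x^3 + 4·x^2 + 2·x + 11. Now divide by f(x) = x^4 + 9·x^3 + 12·x^2 + 2 in F_17[x], eliminating the leading term at each step:
  leading term 5·x^6: subtract (5·x^2)·f(x) = 5·x^6 + 11·x^5 + 9·x^4 + 10·x^2, leaving 11·x^5 + 6·x^4 + 6·x^3 + 11·x^2 + 2·x + 11 (coefficients mod 17)
  leading term 11·x^5: subtract (11·x)·f(x) = 11·x^5 + 14·x^4 + 13·x^3 + 5·x, leaving 9·x^4 + 10·x^3 + 11·x^2 + 14·x + 11 (coefficients mod 17)
  leading term 9·x^4: subtract (9)·f(x) = 9·x^4 + 13·x^3 + 6·x^2 + 1, leaving 14·x^3 + 5·x^2 + 14·x + 10 (coefficients mod 17)
The degree is now < 4, so this is the remainder. Hence a · b ≡ 14·x^3 + 5·x^2 + 14·x + 10 in F_17[x]/(f).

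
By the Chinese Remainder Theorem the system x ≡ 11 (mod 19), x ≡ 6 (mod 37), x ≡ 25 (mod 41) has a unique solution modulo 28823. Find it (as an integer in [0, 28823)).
The moduli 19, 37, 41 are pairwise coprime, so by the CRT there is a unique solution mod 19·37·41 = 28823.
Solve by successive substitution. Start with x ≡ 11 (mod 19).
  Combine with x ≡ 6 (mod 37): write x = 11 + 19·t and require 11 + 19·t ≡ 6 (mod 37), i.e. 19·t ≡ 6 − 11 ≡ 32 (mod 37). Since 19^(−1) ≡ 2 (mod 37), t ≡ 2·32 ≡ 27 (mod 37). So x ≡ 11 + 19·27 = 524 (mod 703).
  Combine with x ≡ 25 (mod 41): write x = 524 + 703·t and require 524 + 703·t ≡ 25 (mod 41), i.e. 703·t ≡ 25 − 524 ≡ 34 (mod 41). Since 703^(−1) ≡ 7 (mod 41) (703 ≡ 6 (mod 41)), t ≡ 7·34 ≡ 33 (mod 41). So x ≡ 524 + 703·33 = 23723 (mod 28823).
Unique solution in [0, 28823): x = 23723.

Final answer: x ≡ 23723 (mod 28823); the representative in [0, 28823) is 23723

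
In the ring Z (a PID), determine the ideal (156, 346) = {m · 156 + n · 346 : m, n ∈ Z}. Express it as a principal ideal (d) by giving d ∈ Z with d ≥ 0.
(156, 346) = (2); d = 2

In the PID Z, (a, b) is generated by gcd(a, b). Compute gcd(346, 156) with the extended Euclidean algorithm, tracking rows (r, s, t) with s·346 + t·156 = r:
  row A: (346, 1, 0)   [1·346 + 0·156 = 346]
  row B: (156, 0, 1)   [0·346 + 1·156 = 156]
  346 = 2·156 + 34   → row C = row A − 2·row B = (34, 1, −2)   [check: 1·346 − 2·156 = 34]
  156 = 4·34 + 20   → row D = row B − 4·row C = (20, −4, 9)   [check: −4·346 + 9·156 = 20]
  34 = 1·20 + 14   → row E = row C − 1·row D = (14, 5, −11)   [check: 5·346 − 11·156 = 14]
  20 = 1·14 + 6   → row F = row D − 1·row E = (6, −9, 20)   [check: −9·346 + 20·156 = 6]
  14 = 2·6 + 2   → row G = row E − 2·row F = (2, 23, −51)   [check: 23·346 − 51·156 = 2]
  6 = 3·2 + 0   → remainder 0, stop. gcd = 2 (last nonzero row G).
So gcd(156, 346) = 2, with Bézout identity 23·346 − 51·156 = 2. Containment (⊇): the Bézout identity exhibits 2 as an element of (156, 346), giving (2) ⊆ (156, 346). Containment (⊆): since 2 | 156 and 2 | 346 (156 = 2·78, 346 = 2·173), every Z-linear combination of 156 and 346 is divisible by 2, so (156, 346) ⊆ (2). Therefore (156, 346) = (2), d = 2.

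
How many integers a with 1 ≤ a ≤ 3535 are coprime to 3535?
The number of a ∈ {1, ..., 3535} with gcd(a, 3535) = 1 is by definition Euler's totient φ(3535). φ is multiplicative, with φ(p^e) = p^e − p^(e−1). Factorise 3535 = 5 · 7 · 101. Then
  φ(3535) = (5 − 1) · (7 − 1) · (101 − 1) = 4 · 6 · 100 = 2400.
So there are 2400 such integers.

Final answer: 2400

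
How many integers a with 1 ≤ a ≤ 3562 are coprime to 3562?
1632

The number of a ∈ {1, ..., 3562} with gcd(a, 3562) = 1 is by definition Euler's totient φ(3562). φ is multiplicative, with φ(p^e) = p^e − p^(e−1). Factorise 3562 = 2 · 13 · 137. Then
  φ(3562) = (2 − 1) · (13 − 1) · (137 − 1) = 1 · 12 · 136 = 1632.
So there are 1632 such integers.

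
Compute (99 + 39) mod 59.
Reduce the summands first: 99 ≡ 40 (mod 59), so 99 + 39 ≡ 40 + 39 (mod 59). 40 + 39 = 79; 79 = 1·59 + 20, so (99 + 39) mod 59 = 20.

Final answer: 20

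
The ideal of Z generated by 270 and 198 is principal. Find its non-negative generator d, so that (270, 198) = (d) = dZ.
(270, 198) = (18); d = 18

In the PID Z, (a, b) is generated by gcd(a, b). Compute gcd(270, 198) with the extended Euclidean algorithm, tracking rows (r, s, t) with s·270 + t·198 = r:
  row A: (270, 1, 0)   [1·270 + 0·198 = 270]
  row B: (198, 0, 1)   [0·270 + 1·198 = 198]
  270 = 1·198 + 72   → row C = row A − 1·row B = (72, 1, −1)   [check: 1·270 − 1·198 = 72]
  198 = 2·72 + 54   → row D = row B − 2·row C = (54, −2, 3)   [check: −2·270 + 3·198 = 54]
  72 = 1·54 + 18   → row E = row C − 1·row D = (18, 3, −4)   [check: 3·270 − 4·198 = 18]
  54 = 3·18 + 0   → remainder 0, stop. gcd = 18 (last nonzero row E).
So gcd(270, 198) = 18, with Bézout identity 3·270 − 4·198 = 18. Containment (⊇): the Bézout identity exhibits 18 as an element of (270, 198), giving (18) ⊆ (270, 198). Containment (⊆): since 18 | 270 and 18 | 198 (270 = 18·15, 198 = 18·11), every Z-linear combination of 270 and 198 is divisible by 18, so (270, 198) ⊆ (18). Therefore (270, 198) = (18), d = 18.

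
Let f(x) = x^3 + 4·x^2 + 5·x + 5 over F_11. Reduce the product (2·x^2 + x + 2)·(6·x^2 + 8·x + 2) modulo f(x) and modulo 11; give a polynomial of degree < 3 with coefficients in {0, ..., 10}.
Multiply as integer polynomials: a · b = 12·x^4 + 22·x^3 + 24·x^2 + 18·x + 4. Reducing coefficients mod 11: a · b ≡ x^4 + 2·x^2 + 7·x + 4. Now divide by f(x) = x^3 + 4·x^2 + 5·x + 5 in F_11[x], eliminating the leading term at each step:
  leading term x^4: subtract (x)·f(x) = x^4 + 4·x^3 + 5·x^2 + 5·x, leaving 7·x^3 + 8·x^2 + 2·x + 4 (coefficients mod 11)
  leading term 7·x^3: subtract (7)·f(x) = 7·x^3 + 6·x^2 + 2·x + 2, leaving 2·x^2 + 2 (coefficients mod 11)
The degree is now < 3, so this is the remainder. Hence a · b ≡ 2·x^2 + 2 in F_11[x]/(f).

Final answer: a · b ≡ 2·x^2 + 2 (mod f(x))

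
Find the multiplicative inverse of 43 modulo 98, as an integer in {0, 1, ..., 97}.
Apply the extended Euclidean algorithm to (98, 43), tracking rows (r, s, t) with s·98 + t·43 = r. Each division r_prev = q·r_cur + r_new produces the new row as (previous row) − q·(current row):
  row A: (98, 1, 0)   [1·98 + 0·43 = 98]
  row B: (43, 0, 1)   [0·98 + 1·43 = 43]
  98 = 2·43 + 12   → row C = row A − 2·row B = (12, 1, −2)   [check: 1·98 − 2·43 = 12]
  43 = 3·12 + 7   → row D = row B − 3·row C = (7, −3, 7)   [check: −3·98 + 7·43 = 7]
  12 = 1·7 + 5   → row E = row C − 1·row D = (5, 4, −9)   [check: 4·98 − 9·43 = 5]
  7 = 1·5 + 2   → row F = row D − 1·row E = (2, −7, 16)   [check: −7·98 + 16·43 = 2]
  5 = 2·2 + 1   → row G = row E − 2·row F = (1, 18, −41)   [check: 18·98 − 41·43 = 1]
  2 = 2·1 + 0   → remainder 0, stop. gcd = 1 (last nonzero row G).
The gcd is 1, so 43 is invertible mod 98. The last nonzero row gives 18·98 − 41·43 = 1, so t = −41. So 43^(−1) ≡ −41 ≡ 57 (mod 98). Verify: 43 · 57 = 2451 ≡ 1 (mod 98). ✓

Final answer: 43^(−1) ≡ 57 (mod 98)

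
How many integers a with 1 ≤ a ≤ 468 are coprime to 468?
144

The number of a ∈ {1, ..., 468} with gcd(a, 468) = 1 is by definition Euler's totient φ(468). φ is multiplicative, with φ(p^e) = p^e − p^(e−1). Factorise 468 = 2^2 · 3^2 · 13. Then
  φ(468) = (2^2 − 2^1) · (3^2 − 3^1) · (13 − 1) = 2 · 6 · 12 = 144.
So there are 144 such integers.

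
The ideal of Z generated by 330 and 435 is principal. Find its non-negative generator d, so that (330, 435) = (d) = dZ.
In the PID Z, (a, b) is generated by gcd(a, b). Compute gcd(435, 330) with the extended Euclidean algorithm, tracking rows (r, s, t) with s·435 + t·330 = r:
  row A: (435, 1, 0)   [1·435 + 0·330 = 435]
  row B: (330, 0, 1)   [0·435 + 1·330 = 330]
  435 = 1·330 + 105   → row C = row A − 1·row B = (105, 1, −1)   [check: 1·435 − 1·330 = 105]
  330 = 3·105 + 15   → row D = row B − 3·row C = (15, −3, 4)   [check: −3·435 + 4·330 = 15]
  105 = 7·15 + 0   → remainder 0, stop. gcd = 15 (last nonzero row D).
So gcd(330, 435) = 15, with Bézout identity −3·435 + 4·330 = 15. Containment (⊇): the Bézout identity exhibits 15 as an element of (330, 435), giving (15) ⊆ (330, 435). Containment (⊆): since 15 | 330 and 15 | 435 (330 = 15·22, 435 = 15·29), every Z-linear combination of 330 and 435 is divisible by 15, so (330, 435) ⊆ (15). Therefore (330, 435) = (15), d = 15.

Final answer: (330, 435) = (15); d = 15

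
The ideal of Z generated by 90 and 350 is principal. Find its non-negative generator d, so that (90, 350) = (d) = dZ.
(90, 350) = (10); d = 10

In the PID Z, (a, b) is generated by gcd(a, b). Compute gcd(350, 90) with the extended Euclidean algorithm, tracking rows (r, s, t) with s·350 + t·90 = r:
  row A: (350, 1, 0)   [1·350 + 0·90 = 350]
  row B: (90, 0, 1)   [0·350 + 1·90 = 90]
  350 = 3·90 + 80   → row C = row A − 3·row B = (80, 1, −3)   [check: 1·350 − 3·90 = 80]
  90 = 1·80 + 10   → row D = row B − 1·row C = (10, −1, 4)   [check: −1·350 + 4·90 = 10]
  80 = 8·10 + 0   → remainder 0, stop. gcd = 10 (last nonzero row D).
So gcd(90, 350) = 10, with Bézout identity −1·350 + 4·90 = 10. Containment (⊇): the Bézout identity exhibits 10 as an element of (90, 350), giving (10) ⊆ (90, 350). Containment (⊆): since 10 | 90 and 10 | 350 (90 = 10·9, 350 = 10·35), every Z-linear combination of 90 and 350 is divisible by 10, so (90, 350) ⊆ (10). Therefore (90, 350) = (10), d = 10.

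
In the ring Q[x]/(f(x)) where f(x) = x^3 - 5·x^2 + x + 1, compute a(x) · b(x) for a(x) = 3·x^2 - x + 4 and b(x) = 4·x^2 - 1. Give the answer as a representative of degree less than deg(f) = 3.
a · b ≡ 281·x^2 - 67·x - 60 (mod f(x))

First multiply in Q[x] without reducing: a · b = 12·x^4 - 4·x^3 + 13·x^2 + x - 4. Now divide by f(x) = x^3 - 5·x^2 + x + 1, eliminating the leading term at each step:
  leading term 12·x^4: subtract (12·x)·f(x) = 12·x^4 - 60·x^3 + 12·x^2 + 12·x, leaving 56·x^3 + x^2 - 11·x - 4
  leading term 56·x^3: subtract (56)·f(x) = 56·x^3 - 280·x^2 + 56·x + 56, leaving 281·x^2 - 67·x - 60
The degree is now < 3, so this is the remainder. Hence a · b ≡ 281·x^2 - 67·x - 60 in Q[x]/(f).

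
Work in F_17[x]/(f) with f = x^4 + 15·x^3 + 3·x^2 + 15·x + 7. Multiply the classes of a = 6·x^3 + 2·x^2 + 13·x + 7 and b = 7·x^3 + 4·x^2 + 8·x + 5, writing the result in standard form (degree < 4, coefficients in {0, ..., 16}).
a · b ≡ 4·x^3 + 11·x^2 + x + 16 (mod f(x))

Multiply as integer polynomials: a · b = 42·x^6 + 38·x^5 + 147·x^4 + 147·x^3 + 142·x^2 + 121·x + 35. Reducing coefficients mod 17: a · b ≡ 8·x^6 + 4·x^5 + 11·x^4 + 11·x^3 + 6·x^2 + 2·x + 1. Now divide by f(x) = x^4 + 15·x^3 + 3·x^2 + 15·x + 7 in F_17[x], eliminating the leading term at each step:
  leading term 8·x^6: subtract (8·x^2)·f(x) = 8·x^6 + x^5 + 7·x^4 + x^3 + 5·x^2, leaving 3·x^5 + 4·x^4 + 10·x^3 + x^2 + 2·x + 1 (coefficients mod 17)
  leading term 3·x^5: subtract (3·x)·f(x) = 3·x^5 + 11·x^4 + 9·x^3 + 11·x^2 + 4·x, leaving 10·x^4 + x^3 + 7·x^2 + 15·x + 1 (coefficients mod 17)
  leading term 10·x^4: subtract (10)·f(x) = 10·x^4 + 14·x^3 + 13·x^2 + 14·x + 2, leaving 4·x^3 + 11·x^2 + x + 16 (coefficients mod 17)
The degree is now < 4, so this is the remainder. Hence a · b ≡ 4·x^3 + 11·x^2 + x + 16 in F_17[x]/(f).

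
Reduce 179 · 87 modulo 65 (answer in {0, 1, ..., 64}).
Reduce the factors first: 179 ≡ 49, 87 ≡ 22 (mod 65), so 179 · 87 ≡ 49 · 22 (mod 65). 49 · 22 = 1078. Dividing by 65: 1078 = 16·65 + 38. So (179 · 87) mod 65 = 38.

Final answer: 38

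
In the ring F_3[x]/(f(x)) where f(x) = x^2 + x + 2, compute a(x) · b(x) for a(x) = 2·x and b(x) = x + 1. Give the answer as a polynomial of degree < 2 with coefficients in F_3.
Multiply as integer polynomials: a · b = 2·x^2 + 2·x. Reducing coefficients mod 3: a · b ≡ 2·x^2 + 2·x. Now divide by f(x) = x^2 + x + 2 in F_3[x], eliminating the leading term at each step:
  leading term 2·x^2: subtract (2)·f(x) = 2·x^2 + 2·x + 1, leaving 2 (coefficients mod 3)
The degree is now < 2, so this is the remainder. Hence a · b ≡ 2 in F_3[x]/(f).

Final answer: a · b ≡ 2 (mod f(x))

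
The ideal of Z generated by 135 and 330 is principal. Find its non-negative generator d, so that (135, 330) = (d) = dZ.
In the PID Z, (a, b) is generated by gcd(a, b). Compute gcd(330, 135) with the extended Euclidean algorithm, tracking rows (r, s, t) with s·330 + t·135 = r:
  row A: (330, 1, 0)   [1·330 + 0·135 = 330]
  row B: (135, 0, 1)   [0·330 + 1·135 = 135]
  330 = 2·135 + 60   → row C = row A − 2·row B = (60, 1, −2)   [check: 1·330 − 2·135 = 60]
  135 = 2·60 + 15   → row D = row B − 2·row C = (15, −2, 5)   [check: −2·330 + 5·135 = 15]
  60 = 4·15 + 0   → remainder 0, stop. gcd = 15 (last nonzero row D).
So gcd(135, 330) = 15, with Bézout identity −2·330 + 5·135 = 15. Containment (⊇): the Bézout identity exhibits 15 as an element of (135, 330), giving (15) ⊆ (135, 330). Containment (⊆): since 15 | 135 and 15 | 330 (135 = 15·9, 330 = 15·22), every Z-linear combination of 135 and 330 is divisible by 15, so (135, 330) ⊆ (15). Therefore (135, 330) = (15), d = 15.

Final answer: (135, 330) = (15); d = 15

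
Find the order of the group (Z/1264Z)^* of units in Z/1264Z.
|(Z/1264Z)^*| = 624

(Z/1264Z)^* consists of the classes a with gcd(a, 1264) = 1, so its order is φ(1264). φ is multiplicative, with φ(p^e) = p^e − p^(e−1). Factorise 1264 = 2^4 · 79. Then
  φ(1264) = (2^4 − 2^3) · (79 − 1) = 8 · 78 = 624.
Thus |(Z/1264Z)^*| = 624.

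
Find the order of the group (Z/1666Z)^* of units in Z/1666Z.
|(Z/1666Z)^*| = 672

(Z/1666Z)^* consists of the classes a with gcd(a, 1666) = 1, so its order is φ(1666). φ is multiplicative, with φ(p^e) = p^e − p^(e−1). Factorise 1666 = 2 · 7^2 · 17. Then
  φ(1666) = (2 − 1) · (7^2 − 7^1) · (17 − 1) = 1 · 42 · 16 = 672.
Thus |(Z/1666Z)^*| = 672.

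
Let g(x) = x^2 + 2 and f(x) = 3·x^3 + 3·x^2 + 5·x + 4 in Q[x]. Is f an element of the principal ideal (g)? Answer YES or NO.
NO

In Q[x] the ideal (g) consists of all multiples of g, so f ∈ (g) iff g | f, i.e. iff the remainder of f on division by g is 0. Divide f by g (g is monic, so eliminate the leading term of the running remainder at each step):
  leading term 3·x^3: subtract (3·x)·g(x) = 3·x^3 + 6·x, leaving 3·x^2 - x + 4
  leading term 3·x^2: subtract (3)·g(x) = 3·x^2 + 6, leaving -x - 2
The remainder r(x) = -x - 2 ≠ 0 (and deg r < deg g), so g ∤ f, i.e. f ∉ (g).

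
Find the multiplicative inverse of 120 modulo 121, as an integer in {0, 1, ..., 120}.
Apply the extended Euclidean algorithm to (121, 120), tracking rows (r, s, t) with s·121 + t·120 = r. Each division r_prev = q·r_cur + r_new produces the new row as (previous row) − q·(current row):
  row A: (121, 1, 0)   [1·121 + 0·120 = 121]
  row B: (120, 0, 1)   [0·121 + 1·120 = 120]
  121 = 1·120 + 1   → row C = row A − 1·row B = (1, 1, −1)   [check: 1·121 − 1·120 = 1]
  120 = 120·1 + 0   → remainder 0, stop. gcd = 1 (last nonzero row C).
The gcd is 1, so 120 is invertible mod 121. The last nonzero row gives 1·121 − 1·120 = 1, so t = −1. So 120^(−1) ≡ −1 ≡ 120 (mod 121). Verify: 120 · 120 = 14400 ≡ 1 (mod 121). ✓

Final answer: 120^(−1) ≡ 120 (mod 121)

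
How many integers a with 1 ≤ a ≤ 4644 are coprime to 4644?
1512

The number of a ∈ {1, ..., 4644} with gcd(a, 4644) = 1 is by definition Euler's totient φ(4644). φ is multiplicative, with φ(p^e) = p^e − p^(e−1). Factorise 4644 = 2^2 · 3^3 · 43. Then
  φ(4644) = (2^2 − 2^1) · (3^3 − 3^2) · (43 − 1) = 2 · 18 · 42 = 1512.
So there are 1512 such integers.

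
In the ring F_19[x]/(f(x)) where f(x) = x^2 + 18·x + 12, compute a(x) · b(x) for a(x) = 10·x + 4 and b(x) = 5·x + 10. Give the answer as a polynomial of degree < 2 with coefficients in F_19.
Multiply as integer polynomials: a · b = 50·x^2 + 120·x + 40. Reducing coefficients mod 19: a · b ≡ 12·x^2 + 6·x + 2. Now divide by f(x) = x^2 + 18·x + 12 in F_19[x], eliminating the leading term at each step:
  leading term 12·x^2: subtract (12)·f(x) = 12·x^2 + 7·x + 11, leaving 18·x + 10 (coefficients mod 19)
The degree is now < 2, so this is the remainder. Hence a · b ≡ 18·x + 10 in F_19[x]/(f).

Final answer: a · b ≡ 18·x + 10 (mod f(x))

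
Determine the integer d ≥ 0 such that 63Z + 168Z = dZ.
In the PID Z, (a, b) is generated by gcd(a, b). Compute gcd(168, 63) with the extended Euclidean algorithm, tracking rows (r, s, t) with s·168 + t·63 = r:
  row A: (168, 1, 0)   [1·168 + 0·63 = 168]
  row B: (63, 0, 1)   [0·168 + 1·63 = 63]
  168 = 2·63 + 42   → row C = row A − 2·row B = (42, 1, −2)   [check: 1·168 − 2·63 = 42]
  63 = 1·42 + 21   → row D = row B − 1·row C = (21, −1, 3)   [check: −1·168 + 3·63 = 21]
  42 = 2·21 + 0   → remainder 0, stop. gcd = 21 (last nonzero row D).
So gcd(63, 168) = 21, with Bézout identity −1·168 + 3·63 = 21. Containment (⊇): the Bézout identity exhibits 21 as an element of (63, 168), giving (21) ⊆ (63, 168). Containment (⊆): since 21 | 63 and 21 | 168 (63 = 21·3, 168 = 21·8), every Z-linear combination of 63 and 168 is divisible by 21, so (63, 168) ⊆ (21). Therefore (63, 168) = (21), d = 21.

Final answer: (63, 168) = (21); d = 21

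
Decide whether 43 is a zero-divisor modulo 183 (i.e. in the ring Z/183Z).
gcd(43, 183) = 1, so 43 is a unit in Z/183Z (it has a multiplicative inverse). A unit cannot be a zero-divisor: if 43·b ≡ 0 then multiplying both sides by 43^(−1) gives b ≡ 0. So 43 is not a zero-divisor.

Final answer: NO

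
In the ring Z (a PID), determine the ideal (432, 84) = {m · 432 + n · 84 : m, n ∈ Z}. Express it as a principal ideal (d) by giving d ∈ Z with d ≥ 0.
In the PID Z, (a, b) is generated by gcd(a, b). Compute gcd(432, 84) with the extended Euclidean algorithm, tracking rows (r, s, t) with s·432 + t·84 = r:
  row A: (432, 1, 0)   [1·432 + 0·84 = 432]
  row B: (84, 0, 1)   [0·432 + 1·84 = 84]
  432 = 5·84 + 12   → row C = row A − 5·row B = (12, 1, −5)   [check: 1·432 − 5·84 = 12]
  84 = 7·12 + 0   → remainder 0, stop. gcd = 12 (last nonzero row C).
So gcd(432, 84) = 12, with Bézout identity 1·432 − 5·84 = 12. Containment (⊇): the Bézout identity exhibits 12 as an element of (432, 84), giving (12) ⊆ (432, 84). Containment (⊆): since 12 | 432 and 12 | 84 (432 = 12·36, 84 = 12·7), every Z-linear combination of 432 and 84 is divisible by 12, so (432, 84) ⊆ (12). Therefore (432, 84) = (12), d = 12.

Final answer: (432, 84) = (12); d = 12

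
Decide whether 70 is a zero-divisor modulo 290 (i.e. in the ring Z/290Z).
YES

gcd(70, 290) = 10 > 1, so 70 is not a unit in Z/290Z. In Z/nZ every nonzero non-unit is a zero-divisor: explicitly, take b = 290/gcd = 29 ≠ 0 (mod 290); then 70·29 = 2030 = 7·290, i.e. 70·29 ≡ 0 (mod 290). So 70 is a zero-divisor.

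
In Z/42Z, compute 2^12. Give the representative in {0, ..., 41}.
Use repeated squaring. Binary(12) = 1100. Walk through the bits of the exponent 12 left-to-right: at each bit after the leading one, square the running value, then multiply by 2 if the bit is 1 (always reducing mod 42):
  bit 1 = 1 (leading): start with 2.
  bit 2 = 1: square 2^2 = 4; bit is 1, so multiply 4·2 = 8 (mod 42).
  bit 3 = 0: square 8^2 = 64 ≡ 22 (mod 42).
  bit 4 = 0: square 22^2 = 484 ≡ 22 (mod 42).
Final value: 2^12 ≡ 22 (mod 42).

Final answer: 22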